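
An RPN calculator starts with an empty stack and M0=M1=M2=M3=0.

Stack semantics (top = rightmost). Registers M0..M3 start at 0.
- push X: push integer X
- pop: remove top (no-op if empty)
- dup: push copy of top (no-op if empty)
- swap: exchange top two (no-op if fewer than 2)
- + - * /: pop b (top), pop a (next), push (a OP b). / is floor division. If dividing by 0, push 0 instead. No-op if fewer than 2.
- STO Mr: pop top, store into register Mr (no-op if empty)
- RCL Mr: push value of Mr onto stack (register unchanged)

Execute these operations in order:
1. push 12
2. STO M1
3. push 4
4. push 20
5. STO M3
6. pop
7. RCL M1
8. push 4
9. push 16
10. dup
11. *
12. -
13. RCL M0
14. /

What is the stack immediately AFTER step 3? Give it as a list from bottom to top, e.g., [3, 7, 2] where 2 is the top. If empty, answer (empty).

After op 1 (push 12): stack=[12] mem=[0,0,0,0]
After op 2 (STO M1): stack=[empty] mem=[0,12,0,0]
After op 3 (push 4): stack=[4] mem=[0,12,0,0]

[4]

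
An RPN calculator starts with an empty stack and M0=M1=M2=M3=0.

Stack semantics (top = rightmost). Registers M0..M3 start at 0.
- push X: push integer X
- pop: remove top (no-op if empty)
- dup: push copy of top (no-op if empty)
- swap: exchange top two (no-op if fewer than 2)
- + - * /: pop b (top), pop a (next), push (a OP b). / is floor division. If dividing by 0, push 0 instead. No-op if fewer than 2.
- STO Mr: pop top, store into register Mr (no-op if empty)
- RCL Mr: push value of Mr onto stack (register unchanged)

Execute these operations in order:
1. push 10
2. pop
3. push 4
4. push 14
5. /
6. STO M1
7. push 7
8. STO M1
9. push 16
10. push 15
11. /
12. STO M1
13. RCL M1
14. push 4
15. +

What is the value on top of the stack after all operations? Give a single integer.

Answer: 5

Derivation:
After op 1 (push 10): stack=[10] mem=[0,0,0,0]
After op 2 (pop): stack=[empty] mem=[0,0,0,0]
After op 3 (push 4): stack=[4] mem=[0,0,0,0]
After op 4 (push 14): stack=[4,14] mem=[0,0,0,0]
After op 5 (/): stack=[0] mem=[0,0,0,0]
After op 6 (STO M1): stack=[empty] mem=[0,0,0,0]
After op 7 (push 7): stack=[7] mem=[0,0,0,0]
After op 8 (STO M1): stack=[empty] mem=[0,7,0,0]
After op 9 (push 16): stack=[16] mem=[0,7,0,0]
After op 10 (push 15): stack=[16,15] mem=[0,7,0,0]
After op 11 (/): stack=[1] mem=[0,7,0,0]
After op 12 (STO M1): stack=[empty] mem=[0,1,0,0]
After op 13 (RCL M1): stack=[1] mem=[0,1,0,0]
After op 14 (push 4): stack=[1,4] mem=[0,1,0,0]
After op 15 (+): stack=[5] mem=[0,1,0,0]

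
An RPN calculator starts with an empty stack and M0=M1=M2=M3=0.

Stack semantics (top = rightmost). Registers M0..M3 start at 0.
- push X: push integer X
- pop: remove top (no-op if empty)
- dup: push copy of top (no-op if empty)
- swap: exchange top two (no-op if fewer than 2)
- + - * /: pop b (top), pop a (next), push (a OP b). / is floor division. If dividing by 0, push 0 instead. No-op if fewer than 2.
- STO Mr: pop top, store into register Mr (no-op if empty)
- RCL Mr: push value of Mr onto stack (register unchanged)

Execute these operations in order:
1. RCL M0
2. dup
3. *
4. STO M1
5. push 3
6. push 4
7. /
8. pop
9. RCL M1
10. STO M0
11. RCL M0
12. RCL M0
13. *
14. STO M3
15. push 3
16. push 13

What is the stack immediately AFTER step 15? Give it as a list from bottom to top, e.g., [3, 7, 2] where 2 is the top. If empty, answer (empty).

After op 1 (RCL M0): stack=[0] mem=[0,0,0,0]
After op 2 (dup): stack=[0,0] mem=[0,0,0,0]
After op 3 (*): stack=[0] mem=[0,0,0,0]
After op 4 (STO M1): stack=[empty] mem=[0,0,0,0]
After op 5 (push 3): stack=[3] mem=[0,0,0,0]
After op 6 (push 4): stack=[3,4] mem=[0,0,0,0]
After op 7 (/): stack=[0] mem=[0,0,0,0]
After op 8 (pop): stack=[empty] mem=[0,0,0,0]
After op 9 (RCL M1): stack=[0] mem=[0,0,0,0]
After op 10 (STO M0): stack=[empty] mem=[0,0,0,0]
After op 11 (RCL M0): stack=[0] mem=[0,0,0,0]
After op 12 (RCL M0): stack=[0,0] mem=[0,0,0,0]
After op 13 (*): stack=[0] mem=[0,0,0,0]
After op 14 (STO M3): stack=[empty] mem=[0,0,0,0]
After op 15 (push 3): stack=[3] mem=[0,0,0,0]

[3]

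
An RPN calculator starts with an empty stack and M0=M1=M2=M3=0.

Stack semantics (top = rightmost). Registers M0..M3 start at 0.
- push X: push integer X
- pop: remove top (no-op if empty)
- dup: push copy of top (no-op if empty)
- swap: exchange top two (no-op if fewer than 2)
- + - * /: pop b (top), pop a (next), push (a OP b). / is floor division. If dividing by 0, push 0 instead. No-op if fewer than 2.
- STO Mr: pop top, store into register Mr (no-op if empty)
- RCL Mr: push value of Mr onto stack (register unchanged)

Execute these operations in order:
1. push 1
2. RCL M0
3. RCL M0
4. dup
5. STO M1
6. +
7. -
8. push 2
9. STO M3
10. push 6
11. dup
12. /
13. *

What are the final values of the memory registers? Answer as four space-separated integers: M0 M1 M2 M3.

Answer: 0 0 0 2

Derivation:
After op 1 (push 1): stack=[1] mem=[0,0,0,0]
After op 2 (RCL M0): stack=[1,0] mem=[0,0,0,0]
After op 3 (RCL M0): stack=[1,0,0] mem=[0,0,0,0]
After op 4 (dup): stack=[1,0,0,0] mem=[0,0,0,0]
After op 5 (STO M1): stack=[1,0,0] mem=[0,0,0,0]
After op 6 (+): stack=[1,0] mem=[0,0,0,0]
After op 7 (-): stack=[1] mem=[0,0,0,0]
After op 8 (push 2): stack=[1,2] mem=[0,0,0,0]
After op 9 (STO M3): stack=[1] mem=[0,0,0,2]
After op 10 (push 6): stack=[1,6] mem=[0,0,0,2]
After op 11 (dup): stack=[1,6,6] mem=[0,0,0,2]
After op 12 (/): stack=[1,1] mem=[0,0,0,2]
After op 13 (*): stack=[1] mem=[0,0,0,2]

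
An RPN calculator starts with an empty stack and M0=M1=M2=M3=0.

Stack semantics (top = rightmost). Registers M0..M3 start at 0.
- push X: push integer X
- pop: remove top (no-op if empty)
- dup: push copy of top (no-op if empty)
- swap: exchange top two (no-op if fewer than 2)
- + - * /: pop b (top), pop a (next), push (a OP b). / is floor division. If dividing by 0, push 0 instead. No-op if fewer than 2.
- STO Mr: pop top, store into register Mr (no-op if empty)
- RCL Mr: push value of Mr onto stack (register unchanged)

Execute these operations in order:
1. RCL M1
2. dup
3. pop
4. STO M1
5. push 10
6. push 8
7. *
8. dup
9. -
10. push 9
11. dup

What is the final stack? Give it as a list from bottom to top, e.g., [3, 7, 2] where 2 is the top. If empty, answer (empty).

Answer: [0, 9, 9]

Derivation:
After op 1 (RCL M1): stack=[0] mem=[0,0,0,0]
After op 2 (dup): stack=[0,0] mem=[0,0,0,0]
After op 3 (pop): stack=[0] mem=[0,0,0,0]
After op 4 (STO M1): stack=[empty] mem=[0,0,0,0]
After op 5 (push 10): stack=[10] mem=[0,0,0,0]
After op 6 (push 8): stack=[10,8] mem=[0,0,0,0]
After op 7 (*): stack=[80] mem=[0,0,0,0]
After op 8 (dup): stack=[80,80] mem=[0,0,0,0]
After op 9 (-): stack=[0] mem=[0,0,0,0]
After op 10 (push 9): stack=[0,9] mem=[0,0,0,0]
After op 11 (dup): stack=[0,9,9] mem=[0,0,0,0]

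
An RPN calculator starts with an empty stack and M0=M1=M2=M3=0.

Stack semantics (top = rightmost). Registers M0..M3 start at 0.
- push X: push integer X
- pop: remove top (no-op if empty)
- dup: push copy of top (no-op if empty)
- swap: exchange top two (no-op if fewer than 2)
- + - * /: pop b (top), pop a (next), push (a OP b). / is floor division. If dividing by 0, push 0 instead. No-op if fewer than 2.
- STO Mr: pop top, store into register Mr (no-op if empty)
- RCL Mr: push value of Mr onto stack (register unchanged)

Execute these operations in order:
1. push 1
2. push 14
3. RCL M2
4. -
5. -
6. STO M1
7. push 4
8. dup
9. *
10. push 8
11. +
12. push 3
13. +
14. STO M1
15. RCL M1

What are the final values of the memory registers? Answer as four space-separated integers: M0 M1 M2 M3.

After op 1 (push 1): stack=[1] mem=[0,0,0,0]
After op 2 (push 14): stack=[1,14] mem=[0,0,0,0]
After op 3 (RCL M2): stack=[1,14,0] mem=[0,0,0,0]
After op 4 (-): stack=[1,14] mem=[0,0,0,0]
After op 5 (-): stack=[-13] mem=[0,0,0,0]
After op 6 (STO M1): stack=[empty] mem=[0,-13,0,0]
After op 7 (push 4): stack=[4] mem=[0,-13,0,0]
After op 8 (dup): stack=[4,4] mem=[0,-13,0,0]
After op 9 (*): stack=[16] mem=[0,-13,0,0]
After op 10 (push 8): stack=[16,8] mem=[0,-13,0,0]
After op 11 (+): stack=[24] mem=[0,-13,0,0]
After op 12 (push 3): stack=[24,3] mem=[0,-13,0,0]
After op 13 (+): stack=[27] mem=[0,-13,0,0]
After op 14 (STO M1): stack=[empty] mem=[0,27,0,0]
After op 15 (RCL M1): stack=[27] mem=[0,27,0,0]

Answer: 0 27 0 0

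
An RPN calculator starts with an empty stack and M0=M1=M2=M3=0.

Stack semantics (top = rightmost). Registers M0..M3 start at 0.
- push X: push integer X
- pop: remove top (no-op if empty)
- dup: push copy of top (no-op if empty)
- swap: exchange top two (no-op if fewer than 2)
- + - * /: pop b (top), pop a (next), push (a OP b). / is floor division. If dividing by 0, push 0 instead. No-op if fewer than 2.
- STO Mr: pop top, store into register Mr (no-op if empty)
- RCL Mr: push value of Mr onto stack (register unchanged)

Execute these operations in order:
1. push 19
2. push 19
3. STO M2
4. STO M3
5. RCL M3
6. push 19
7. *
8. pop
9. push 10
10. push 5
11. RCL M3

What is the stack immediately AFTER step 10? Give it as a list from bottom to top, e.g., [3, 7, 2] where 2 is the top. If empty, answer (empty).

After op 1 (push 19): stack=[19] mem=[0,0,0,0]
After op 2 (push 19): stack=[19,19] mem=[0,0,0,0]
After op 3 (STO M2): stack=[19] mem=[0,0,19,0]
After op 4 (STO M3): stack=[empty] mem=[0,0,19,19]
After op 5 (RCL M3): stack=[19] mem=[0,0,19,19]
After op 6 (push 19): stack=[19,19] mem=[0,0,19,19]
After op 7 (*): stack=[361] mem=[0,0,19,19]
After op 8 (pop): stack=[empty] mem=[0,0,19,19]
After op 9 (push 10): stack=[10] mem=[0,0,19,19]
After op 10 (push 5): stack=[10,5] mem=[0,0,19,19]

[10, 5]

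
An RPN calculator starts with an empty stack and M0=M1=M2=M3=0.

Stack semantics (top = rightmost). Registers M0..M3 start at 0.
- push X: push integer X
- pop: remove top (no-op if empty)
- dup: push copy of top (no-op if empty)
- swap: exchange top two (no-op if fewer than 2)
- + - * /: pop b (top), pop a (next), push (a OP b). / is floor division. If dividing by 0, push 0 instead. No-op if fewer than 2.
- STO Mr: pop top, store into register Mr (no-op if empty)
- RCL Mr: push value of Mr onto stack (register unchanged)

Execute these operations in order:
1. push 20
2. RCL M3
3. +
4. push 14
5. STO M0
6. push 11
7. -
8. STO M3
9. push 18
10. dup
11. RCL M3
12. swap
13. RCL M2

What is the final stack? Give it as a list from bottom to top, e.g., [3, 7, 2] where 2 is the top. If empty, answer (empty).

Answer: [18, 9, 18, 0]

Derivation:
After op 1 (push 20): stack=[20] mem=[0,0,0,0]
After op 2 (RCL M3): stack=[20,0] mem=[0,0,0,0]
After op 3 (+): stack=[20] mem=[0,0,0,0]
After op 4 (push 14): stack=[20,14] mem=[0,0,0,0]
After op 5 (STO M0): stack=[20] mem=[14,0,0,0]
After op 6 (push 11): stack=[20,11] mem=[14,0,0,0]
After op 7 (-): stack=[9] mem=[14,0,0,0]
After op 8 (STO M3): stack=[empty] mem=[14,0,0,9]
After op 9 (push 18): stack=[18] mem=[14,0,0,9]
After op 10 (dup): stack=[18,18] mem=[14,0,0,9]
After op 11 (RCL M3): stack=[18,18,9] mem=[14,0,0,9]
After op 12 (swap): stack=[18,9,18] mem=[14,0,0,9]
After op 13 (RCL M2): stack=[18,9,18,0] mem=[14,0,0,9]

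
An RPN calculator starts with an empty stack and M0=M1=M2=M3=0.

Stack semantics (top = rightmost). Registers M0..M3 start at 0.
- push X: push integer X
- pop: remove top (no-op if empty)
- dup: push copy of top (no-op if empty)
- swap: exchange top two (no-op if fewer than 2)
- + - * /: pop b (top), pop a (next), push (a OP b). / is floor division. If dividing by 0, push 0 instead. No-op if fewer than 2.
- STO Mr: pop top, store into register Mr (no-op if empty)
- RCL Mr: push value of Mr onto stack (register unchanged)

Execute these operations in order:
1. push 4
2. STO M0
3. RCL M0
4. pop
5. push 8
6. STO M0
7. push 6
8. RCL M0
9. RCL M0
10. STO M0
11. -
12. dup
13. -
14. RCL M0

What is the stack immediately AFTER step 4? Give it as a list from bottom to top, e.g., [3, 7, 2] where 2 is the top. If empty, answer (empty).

After op 1 (push 4): stack=[4] mem=[0,0,0,0]
After op 2 (STO M0): stack=[empty] mem=[4,0,0,0]
After op 3 (RCL M0): stack=[4] mem=[4,0,0,0]
After op 4 (pop): stack=[empty] mem=[4,0,0,0]

(empty)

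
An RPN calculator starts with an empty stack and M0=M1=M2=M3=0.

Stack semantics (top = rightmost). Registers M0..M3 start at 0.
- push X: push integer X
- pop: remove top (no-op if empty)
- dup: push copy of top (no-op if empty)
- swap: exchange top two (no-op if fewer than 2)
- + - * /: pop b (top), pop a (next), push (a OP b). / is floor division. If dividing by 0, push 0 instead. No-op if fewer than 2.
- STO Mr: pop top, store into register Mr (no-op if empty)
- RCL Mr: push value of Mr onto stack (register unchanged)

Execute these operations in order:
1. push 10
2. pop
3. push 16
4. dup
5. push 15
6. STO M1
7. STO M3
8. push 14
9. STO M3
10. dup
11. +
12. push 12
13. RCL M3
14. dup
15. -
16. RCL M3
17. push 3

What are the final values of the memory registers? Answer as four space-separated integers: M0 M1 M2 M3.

Answer: 0 15 0 14

Derivation:
After op 1 (push 10): stack=[10] mem=[0,0,0,0]
After op 2 (pop): stack=[empty] mem=[0,0,0,0]
After op 3 (push 16): stack=[16] mem=[0,0,0,0]
After op 4 (dup): stack=[16,16] mem=[0,0,0,0]
After op 5 (push 15): stack=[16,16,15] mem=[0,0,0,0]
After op 6 (STO M1): stack=[16,16] mem=[0,15,0,0]
After op 7 (STO M3): stack=[16] mem=[0,15,0,16]
After op 8 (push 14): stack=[16,14] mem=[0,15,0,16]
After op 9 (STO M3): stack=[16] mem=[0,15,0,14]
After op 10 (dup): stack=[16,16] mem=[0,15,0,14]
After op 11 (+): stack=[32] mem=[0,15,0,14]
After op 12 (push 12): stack=[32,12] mem=[0,15,0,14]
After op 13 (RCL M3): stack=[32,12,14] mem=[0,15,0,14]
After op 14 (dup): stack=[32,12,14,14] mem=[0,15,0,14]
After op 15 (-): stack=[32,12,0] mem=[0,15,0,14]
After op 16 (RCL M3): stack=[32,12,0,14] mem=[0,15,0,14]
After op 17 (push 3): stack=[32,12,0,14,3] mem=[0,15,0,14]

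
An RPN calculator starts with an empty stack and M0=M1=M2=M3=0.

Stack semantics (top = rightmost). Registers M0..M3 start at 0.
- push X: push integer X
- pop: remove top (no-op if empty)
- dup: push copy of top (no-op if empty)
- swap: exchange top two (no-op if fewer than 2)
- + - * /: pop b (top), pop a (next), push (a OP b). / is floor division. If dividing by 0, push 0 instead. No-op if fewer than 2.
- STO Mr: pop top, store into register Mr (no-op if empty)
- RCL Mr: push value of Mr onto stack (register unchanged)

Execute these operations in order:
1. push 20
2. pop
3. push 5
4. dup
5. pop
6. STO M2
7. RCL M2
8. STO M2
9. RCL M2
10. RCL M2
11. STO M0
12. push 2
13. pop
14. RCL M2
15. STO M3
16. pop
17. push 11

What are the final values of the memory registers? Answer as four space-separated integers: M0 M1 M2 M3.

Answer: 5 0 5 5

Derivation:
After op 1 (push 20): stack=[20] mem=[0,0,0,0]
After op 2 (pop): stack=[empty] mem=[0,0,0,0]
After op 3 (push 5): stack=[5] mem=[0,0,0,0]
After op 4 (dup): stack=[5,5] mem=[0,0,0,0]
After op 5 (pop): stack=[5] mem=[0,0,0,0]
After op 6 (STO M2): stack=[empty] mem=[0,0,5,0]
After op 7 (RCL M2): stack=[5] mem=[0,0,5,0]
After op 8 (STO M2): stack=[empty] mem=[0,0,5,0]
After op 9 (RCL M2): stack=[5] mem=[0,0,5,0]
After op 10 (RCL M2): stack=[5,5] mem=[0,0,5,0]
After op 11 (STO M0): stack=[5] mem=[5,0,5,0]
After op 12 (push 2): stack=[5,2] mem=[5,0,5,0]
After op 13 (pop): stack=[5] mem=[5,0,5,0]
After op 14 (RCL M2): stack=[5,5] mem=[5,0,5,0]
After op 15 (STO M3): stack=[5] mem=[5,0,5,5]
After op 16 (pop): stack=[empty] mem=[5,0,5,5]
After op 17 (push 11): stack=[11] mem=[5,0,5,5]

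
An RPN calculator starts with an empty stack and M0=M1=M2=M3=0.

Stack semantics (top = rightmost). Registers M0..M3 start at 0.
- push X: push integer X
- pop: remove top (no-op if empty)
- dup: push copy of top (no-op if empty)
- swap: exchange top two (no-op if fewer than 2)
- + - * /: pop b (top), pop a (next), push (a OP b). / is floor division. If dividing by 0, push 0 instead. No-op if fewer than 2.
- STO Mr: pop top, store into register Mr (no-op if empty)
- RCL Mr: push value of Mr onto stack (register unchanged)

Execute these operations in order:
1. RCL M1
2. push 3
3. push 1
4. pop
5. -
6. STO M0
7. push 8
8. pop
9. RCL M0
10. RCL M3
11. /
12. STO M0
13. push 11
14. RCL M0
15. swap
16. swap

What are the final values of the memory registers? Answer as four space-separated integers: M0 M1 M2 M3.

Answer: 0 0 0 0

Derivation:
After op 1 (RCL M1): stack=[0] mem=[0,0,0,0]
After op 2 (push 3): stack=[0,3] mem=[0,0,0,0]
After op 3 (push 1): stack=[0,3,1] mem=[0,0,0,0]
After op 4 (pop): stack=[0,3] mem=[0,0,0,0]
After op 5 (-): stack=[-3] mem=[0,0,0,0]
After op 6 (STO M0): stack=[empty] mem=[-3,0,0,0]
After op 7 (push 8): stack=[8] mem=[-3,0,0,0]
After op 8 (pop): stack=[empty] mem=[-3,0,0,0]
After op 9 (RCL M0): stack=[-3] mem=[-3,0,0,0]
After op 10 (RCL M3): stack=[-3,0] mem=[-3,0,0,0]
After op 11 (/): stack=[0] mem=[-3,0,0,0]
After op 12 (STO M0): stack=[empty] mem=[0,0,0,0]
After op 13 (push 11): stack=[11] mem=[0,0,0,0]
After op 14 (RCL M0): stack=[11,0] mem=[0,0,0,0]
After op 15 (swap): stack=[0,11] mem=[0,0,0,0]
After op 16 (swap): stack=[11,0] mem=[0,0,0,0]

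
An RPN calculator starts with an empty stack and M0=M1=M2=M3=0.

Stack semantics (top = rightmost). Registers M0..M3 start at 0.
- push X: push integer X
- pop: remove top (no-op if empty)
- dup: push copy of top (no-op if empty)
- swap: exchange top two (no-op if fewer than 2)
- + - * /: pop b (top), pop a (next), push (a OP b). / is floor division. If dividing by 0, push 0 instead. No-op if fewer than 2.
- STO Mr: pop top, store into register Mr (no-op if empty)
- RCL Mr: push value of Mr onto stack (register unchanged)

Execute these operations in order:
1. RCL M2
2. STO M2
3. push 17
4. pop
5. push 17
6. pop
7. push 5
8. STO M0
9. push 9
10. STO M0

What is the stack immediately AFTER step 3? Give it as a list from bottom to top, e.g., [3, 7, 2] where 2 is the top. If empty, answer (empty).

After op 1 (RCL M2): stack=[0] mem=[0,0,0,0]
After op 2 (STO M2): stack=[empty] mem=[0,0,0,0]
After op 3 (push 17): stack=[17] mem=[0,0,0,0]

[17]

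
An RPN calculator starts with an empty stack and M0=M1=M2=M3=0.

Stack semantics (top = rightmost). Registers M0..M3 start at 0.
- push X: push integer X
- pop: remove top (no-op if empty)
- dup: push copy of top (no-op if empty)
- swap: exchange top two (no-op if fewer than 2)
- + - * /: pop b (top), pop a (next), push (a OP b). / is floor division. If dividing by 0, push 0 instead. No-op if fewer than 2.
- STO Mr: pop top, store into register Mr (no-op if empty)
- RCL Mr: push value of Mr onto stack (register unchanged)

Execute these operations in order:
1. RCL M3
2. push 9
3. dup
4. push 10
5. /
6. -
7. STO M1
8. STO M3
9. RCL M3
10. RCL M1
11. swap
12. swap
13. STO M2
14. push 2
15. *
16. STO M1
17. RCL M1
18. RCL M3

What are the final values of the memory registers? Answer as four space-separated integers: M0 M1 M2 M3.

After op 1 (RCL M3): stack=[0] mem=[0,0,0,0]
After op 2 (push 9): stack=[0,9] mem=[0,0,0,0]
After op 3 (dup): stack=[0,9,9] mem=[0,0,0,0]
After op 4 (push 10): stack=[0,9,9,10] mem=[0,0,0,0]
After op 5 (/): stack=[0,9,0] mem=[0,0,0,0]
After op 6 (-): stack=[0,9] mem=[0,0,0,0]
After op 7 (STO M1): stack=[0] mem=[0,9,0,0]
After op 8 (STO M3): stack=[empty] mem=[0,9,0,0]
After op 9 (RCL M3): stack=[0] mem=[0,9,0,0]
After op 10 (RCL M1): stack=[0,9] mem=[0,9,0,0]
After op 11 (swap): stack=[9,0] mem=[0,9,0,0]
After op 12 (swap): stack=[0,9] mem=[0,9,0,0]
After op 13 (STO M2): stack=[0] mem=[0,9,9,0]
After op 14 (push 2): stack=[0,2] mem=[0,9,9,0]
After op 15 (*): stack=[0] mem=[0,9,9,0]
After op 16 (STO M1): stack=[empty] mem=[0,0,9,0]
After op 17 (RCL M1): stack=[0] mem=[0,0,9,0]
After op 18 (RCL M3): stack=[0,0] mem=[0,0,9,0]

Answer: 0 0 9 0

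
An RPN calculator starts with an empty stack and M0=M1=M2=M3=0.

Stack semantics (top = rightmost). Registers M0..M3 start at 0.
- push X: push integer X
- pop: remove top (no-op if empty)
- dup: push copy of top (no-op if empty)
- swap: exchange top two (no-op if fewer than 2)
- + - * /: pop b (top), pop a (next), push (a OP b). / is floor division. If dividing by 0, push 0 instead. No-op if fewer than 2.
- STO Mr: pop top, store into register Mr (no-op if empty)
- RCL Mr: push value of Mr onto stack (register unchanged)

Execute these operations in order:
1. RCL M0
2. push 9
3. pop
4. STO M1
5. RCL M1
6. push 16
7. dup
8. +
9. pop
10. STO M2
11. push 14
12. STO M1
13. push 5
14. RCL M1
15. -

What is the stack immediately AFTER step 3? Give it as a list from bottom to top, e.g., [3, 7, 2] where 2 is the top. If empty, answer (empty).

After op 1 (RCL M0): stack=[0] mem=[0,0,0,0]
After op 2 (push 9): stack=[0,9] mem=[0,0,0,0]
After op 3 (pop): stack=[0] mem=[0,0,0,0]

[0]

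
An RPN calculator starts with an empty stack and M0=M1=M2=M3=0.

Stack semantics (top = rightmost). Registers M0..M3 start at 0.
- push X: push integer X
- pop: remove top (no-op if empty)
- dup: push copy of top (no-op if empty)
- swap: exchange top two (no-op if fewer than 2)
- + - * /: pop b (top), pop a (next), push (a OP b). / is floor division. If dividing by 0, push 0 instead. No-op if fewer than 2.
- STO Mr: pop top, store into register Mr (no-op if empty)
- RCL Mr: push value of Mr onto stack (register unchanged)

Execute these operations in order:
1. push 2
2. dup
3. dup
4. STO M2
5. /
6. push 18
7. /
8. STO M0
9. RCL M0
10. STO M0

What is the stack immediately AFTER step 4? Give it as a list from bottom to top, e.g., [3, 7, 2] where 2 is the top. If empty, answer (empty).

After op 1 (push 2): stack=[2] mem=[0,0,0,0]
After op 2 (dup): stack=[2,2] mem=[0,0,0,0]
After op 3 (dup): stack=[2,2,2] mem=[0,0,0,0]
After op 4 (STO M2): stack=[2,2] mem=[0,0,2,0]

[2, 2]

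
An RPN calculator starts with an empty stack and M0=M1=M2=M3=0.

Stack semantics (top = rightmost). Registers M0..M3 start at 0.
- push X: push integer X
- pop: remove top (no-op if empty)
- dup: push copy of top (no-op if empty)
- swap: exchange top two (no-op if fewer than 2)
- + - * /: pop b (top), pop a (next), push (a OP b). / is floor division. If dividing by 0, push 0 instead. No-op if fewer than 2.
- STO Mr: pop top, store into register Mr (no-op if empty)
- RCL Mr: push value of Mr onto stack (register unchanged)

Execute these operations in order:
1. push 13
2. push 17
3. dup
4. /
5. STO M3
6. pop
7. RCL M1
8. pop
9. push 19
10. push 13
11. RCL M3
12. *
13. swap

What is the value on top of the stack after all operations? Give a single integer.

Answer: 19

Derivation:
After op 1 (push 13): stack=[13] mem=[0,0,0,0]
After op 2 (push 17): stack=[13,17] mem=[0,0,0,0]
After op 3 (dup): stack=[13,17,17] mem=[0,0,0,0]
After op 4 (/): stack=[13,1] mem=[0,0,0,0]
After op 5 (STO M3): stack=[13] mem=[0,0,0,1]
After op 6 (pop): stack=[empty] mem=[0,0,0,1]
After op 7 (RCL M1): stack=[0] mem=[0,0,0,1]
After op 8 (pop): stack=[empty] mem=[0,0,0,1]
After op 9 (push 19): stack=[19] mem=[0,0,0,1]
After op 10 (push 13): stack=[19,13] mem=[0,0,0,1]
After op 11 (RCL M3): stack=[19,13,1] mem=[0,0,0,1]
After op 12 (*): stack=[19,13] mem=[0,0,0,1]
After op 13 (swap): stack=[13,19] mem=[0,0,0,1]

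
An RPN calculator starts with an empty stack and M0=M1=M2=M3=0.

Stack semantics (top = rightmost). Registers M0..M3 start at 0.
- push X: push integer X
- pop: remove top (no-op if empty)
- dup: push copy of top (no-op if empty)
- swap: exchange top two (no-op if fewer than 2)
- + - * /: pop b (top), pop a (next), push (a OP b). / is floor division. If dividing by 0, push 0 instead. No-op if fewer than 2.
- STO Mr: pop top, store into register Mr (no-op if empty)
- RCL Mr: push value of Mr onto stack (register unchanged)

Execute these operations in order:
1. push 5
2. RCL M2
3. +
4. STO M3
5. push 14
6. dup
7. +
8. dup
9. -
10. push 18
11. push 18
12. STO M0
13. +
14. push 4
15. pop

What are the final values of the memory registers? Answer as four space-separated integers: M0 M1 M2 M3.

Answer: 18 0 0 5

Derivation:
After op 1 (push 5): stack=[5] mem=[0,0,0,0]
After op 2 (RCL M2): stack=[5,0] mem=[0,0,0,0]
After op 3 (+): stack=[5] mem=[0,0,0,0]
After op 4 (STO M3): stack=[empty] mem=[0,0,0,5]
After op 5 (push 14): stack=[14] mem=[0,0,0,5]
After op 6 (dup): stack=[14,14] mem=[0,0,0,5]
After op 7 (+): stack=[28] mem=[0,0,0,5]
After op 8 (dup): stack=[28,28] mem=[0,0,0,5]
After op 9 (-): stack=[0] mem=[0,0,0,5]
After op 10 (push 18): stack=[0,18] mem=[0,0,0,5]
After op 11 (push 18): stack=[0,18,18] mem=[0,0,0,5]
After op 12 (STO M0): stack=[0,18] mem=[18,0,0,5]
After op 13 (+): stack=[18] mem=[18,0,0,5]
After op 14 (push 4): stack=[18,4] mem=[18,0,0,5]
After op 15 (pop): stack=[18] mem=[18,0,0,5]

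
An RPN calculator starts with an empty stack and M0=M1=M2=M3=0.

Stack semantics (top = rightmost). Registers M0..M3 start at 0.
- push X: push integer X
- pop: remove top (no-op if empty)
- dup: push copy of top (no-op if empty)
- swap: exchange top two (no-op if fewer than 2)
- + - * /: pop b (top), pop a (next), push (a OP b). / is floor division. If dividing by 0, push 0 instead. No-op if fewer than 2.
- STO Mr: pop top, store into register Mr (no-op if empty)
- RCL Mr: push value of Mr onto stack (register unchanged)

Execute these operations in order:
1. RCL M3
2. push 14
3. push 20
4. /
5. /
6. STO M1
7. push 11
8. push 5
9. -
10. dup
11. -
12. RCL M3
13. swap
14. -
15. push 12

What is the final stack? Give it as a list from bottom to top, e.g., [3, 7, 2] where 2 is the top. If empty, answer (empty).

After op 1 (RCL M3): stack=[0] mem=[0,0,0,0]
After op 2 (push 14): stack=[0,14] mem=[0,0,0,0]
After op 3 (push 20): stack=[0,14,20] mem=[0,0,0,0]
After op 4 (/): stack=[0,0] mem=[0,0,0,0]
After op 5 (/): stack=[0] mem=[0,0,0,0]
After op 6 (STO M1): stack=[empty] mem=[0,0,0,0]
After op 7 (push 11): stack=[11] mem=[0,0,0,0]
After op 8 (push 5): stack=[11,5] mem=[0,0,0,0]
After op 9 (-): stack=[6] mem=[0,0,0,0]
After op 10 (dup): stack=[6,6] mem=[0,0,0,0]
After op 11 (-): stack=[0] mem=[0,0,0,0]
After op 12 (RCL M3): stack=[0,0] mem=[0,0,0,0]
After op 13 (swap): stack=[0,0] mem=[0,0,0,0]
After op 14 (-): stack=[0] mem=[0,0,0,0]
After op 15 (push 12): stack=[0,12] mem=[0,0,0,0]

Answer: [0, 12]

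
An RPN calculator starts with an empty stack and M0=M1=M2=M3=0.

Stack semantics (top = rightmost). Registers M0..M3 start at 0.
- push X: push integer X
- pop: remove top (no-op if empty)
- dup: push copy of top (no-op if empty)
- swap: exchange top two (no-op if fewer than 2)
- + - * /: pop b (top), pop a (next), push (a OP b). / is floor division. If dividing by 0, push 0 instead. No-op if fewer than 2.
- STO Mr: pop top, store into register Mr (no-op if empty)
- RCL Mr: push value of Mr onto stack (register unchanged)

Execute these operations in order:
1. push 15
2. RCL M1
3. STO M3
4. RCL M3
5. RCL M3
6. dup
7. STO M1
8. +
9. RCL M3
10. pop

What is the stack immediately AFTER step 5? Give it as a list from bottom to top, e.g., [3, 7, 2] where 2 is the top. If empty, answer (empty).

After op 1 (push 15): stack=[15] mem=[0,0,0,0]
After op 2 (RCL M1): stack=[15,0] mem=[0,0,0,0]
After op 3 (STO M3): stack=[15] mem=[0,0,0,0]
After op 4 (RCL M3): stack=[15,0] mem=[0,0,0,0]
After op 5 (RCL M3): stack=[15,0,0] mem=[0,0,0,0]

[15, 0, 0]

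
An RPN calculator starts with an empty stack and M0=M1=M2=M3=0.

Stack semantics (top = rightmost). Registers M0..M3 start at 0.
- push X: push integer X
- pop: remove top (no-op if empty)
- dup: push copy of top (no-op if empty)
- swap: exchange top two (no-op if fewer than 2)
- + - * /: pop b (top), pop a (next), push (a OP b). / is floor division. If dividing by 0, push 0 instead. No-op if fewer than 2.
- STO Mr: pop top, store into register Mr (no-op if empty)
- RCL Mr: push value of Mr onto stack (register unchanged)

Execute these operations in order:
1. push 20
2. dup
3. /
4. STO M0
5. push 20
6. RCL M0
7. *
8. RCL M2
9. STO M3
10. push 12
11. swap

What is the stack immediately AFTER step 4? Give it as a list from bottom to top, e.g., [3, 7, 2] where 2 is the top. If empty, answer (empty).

After op 1 (push 20): stack=[20] mem=[0,0,0,0]
After op 2 (dup): stack=[20,20] mem=[0,0,0,0]
After op 3 (/): stack=[1] mem=[0,0,0,0]
After op 4 (STO M0): stack=[empty] mem=[1,0,0,0]

(empty)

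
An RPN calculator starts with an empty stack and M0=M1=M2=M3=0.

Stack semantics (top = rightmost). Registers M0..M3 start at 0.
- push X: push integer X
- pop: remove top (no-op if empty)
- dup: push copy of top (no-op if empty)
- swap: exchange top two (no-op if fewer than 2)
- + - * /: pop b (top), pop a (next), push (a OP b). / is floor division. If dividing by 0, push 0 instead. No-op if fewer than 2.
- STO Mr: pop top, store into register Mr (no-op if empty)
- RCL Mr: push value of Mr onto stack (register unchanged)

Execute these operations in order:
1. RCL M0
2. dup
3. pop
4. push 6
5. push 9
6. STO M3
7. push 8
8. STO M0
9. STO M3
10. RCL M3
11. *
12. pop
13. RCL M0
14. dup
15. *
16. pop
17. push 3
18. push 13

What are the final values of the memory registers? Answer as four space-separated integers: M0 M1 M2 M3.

Answer: 8 0 0 6

Derivation:
After op 1 (RCL M0): stack=[0] mem=[0,0,0,0]
After op 2 (dup): stack=[0,0] mem=[0,0,0,0]
After op 3 (pop): stack=[0] mem=[0,0,0,0]
After op 4 (push 6): stack=[0,6] mem=[0,0,0,0]
After op 5 (push 9): stack=[0,6,9] mem=[0,0,0,0]
After op 6 (STO M3): stack=[0,6] mem=[0,0,0,9]
After op 7 (push 8): stack=[0,6,8] mem=[0,0,0,9]
After op 8 (STO M0): stack=[0,6] mem=[8,0,0,9]
After op 9 (STO M3): stack=[0] mem=[8,0,0,6]
After op 10 (RCL M3): stack=[0,6] mem=[8,0,0,6]
After op 11 (*): stack=[0] mem=[8,0,0,6]
After op 12 (pop): stack=[empty] mem=[8,0,0,6]
After op 13 (RCL M0): stack=[8] mem=[8,0,0,6]
After op 14 (dup): stack=[8,8] mem=[8,0,0,6]
After op 15 (*): stack=[64] mem=[8,0,0,6]
After op 16 (pop): stack=[empty] mem=[8,0,0,6]
After op 17 (push 3): stack=[3] mem=[8,0,0,6]
After op 18 (push 13): stack=[3,13] mem=[8,0,0,6]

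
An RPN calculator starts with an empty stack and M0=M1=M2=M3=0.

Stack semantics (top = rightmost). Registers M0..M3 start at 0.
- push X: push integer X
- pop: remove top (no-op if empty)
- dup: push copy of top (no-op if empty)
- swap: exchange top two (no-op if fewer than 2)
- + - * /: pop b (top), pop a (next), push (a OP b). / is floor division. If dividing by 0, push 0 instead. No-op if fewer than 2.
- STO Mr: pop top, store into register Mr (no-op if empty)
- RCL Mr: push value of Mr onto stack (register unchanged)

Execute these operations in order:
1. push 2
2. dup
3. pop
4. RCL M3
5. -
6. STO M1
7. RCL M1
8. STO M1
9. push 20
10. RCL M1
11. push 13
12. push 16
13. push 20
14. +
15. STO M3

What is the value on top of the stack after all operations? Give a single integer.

After op 1 (push 2): stack=[2] mem=[0,0,0,0]
After op 2 (dup): stack=[2,2] mem=[0,0,0,0]
After op 3 (pop): stack=[2] mem=[0,0,0,0]
After op 4 (RCL M3): stack=[2,0] mem=[0,0,0,0]
After op 5 (-): stack=[2] mem=[0,0,0,0]
After op 6 (STO M1): stack=[empty] mem=[0,2,0,0]
After op 7 (RCL M1): stack=[2] mem=[0,2,0,0]
After op 8 (STO M1): stack=[empty] mem=[0,2,0,0]
After op 9 (push 20): stack=[20] mem=[0,2,0,0]
After op 10 (RCL M1): stack=[20,2] mem=[0,2,0,0]
After op 11 (push 13): stack=[20,2,13] mem=[0,2,0,0]
After op 12 (push 16): stack=[20,2,13,16] mem=[0,2,0,0]
After op 13 (push 20): stack=[20,2,13,16,20] mem=[0,2,0,0]
After op 14 (+): stack=[20,2,13,36] mem=[0,2,0,0]
After op 15 (STO M3): stack=[20,2,13] mem=[0,2,0,36]

Answer: 13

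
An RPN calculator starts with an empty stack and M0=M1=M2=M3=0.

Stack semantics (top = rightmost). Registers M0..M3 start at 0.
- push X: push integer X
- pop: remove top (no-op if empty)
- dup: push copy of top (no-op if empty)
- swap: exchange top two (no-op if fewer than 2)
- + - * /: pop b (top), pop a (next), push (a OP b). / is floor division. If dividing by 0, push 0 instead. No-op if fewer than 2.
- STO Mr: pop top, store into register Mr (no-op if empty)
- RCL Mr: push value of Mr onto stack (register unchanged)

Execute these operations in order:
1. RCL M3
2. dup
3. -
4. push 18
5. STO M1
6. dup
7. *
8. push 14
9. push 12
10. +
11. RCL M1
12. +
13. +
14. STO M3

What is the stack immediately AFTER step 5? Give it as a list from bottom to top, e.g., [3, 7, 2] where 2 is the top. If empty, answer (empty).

After op 1 (RCL M3): stack=[0] mem=[0,0,0,0]
After op 2 (dup): stack=[0,0] mem=[0,0,0,0]
After op 3 (-): stack=[0] mem=[0,0,0,0]
After op 4 (push 18): stack=[0,18] mem=[0,0,0,0]
After op 5 (STO M1): stack=[0] mem=[0,18,0,0]

[0]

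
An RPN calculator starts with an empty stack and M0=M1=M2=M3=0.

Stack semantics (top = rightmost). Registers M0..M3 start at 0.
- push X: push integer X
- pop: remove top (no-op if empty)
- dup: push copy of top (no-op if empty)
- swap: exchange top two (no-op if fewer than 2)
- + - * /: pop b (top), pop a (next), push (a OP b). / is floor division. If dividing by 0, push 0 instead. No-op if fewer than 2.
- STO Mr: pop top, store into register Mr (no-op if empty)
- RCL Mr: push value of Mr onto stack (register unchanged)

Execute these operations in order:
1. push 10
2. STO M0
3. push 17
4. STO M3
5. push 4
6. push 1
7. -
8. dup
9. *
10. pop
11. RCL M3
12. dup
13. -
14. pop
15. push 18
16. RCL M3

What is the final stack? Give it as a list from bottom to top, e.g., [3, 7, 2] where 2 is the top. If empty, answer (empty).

After op 1 (push 10): stack=[10] mem=[0,0,0,0]
After op 2 (STO M0): stack=[empty] mem=[10,0,0,0]
After op 3 (push 17): stack=[17] mem=[10,0,0,0]
After op 4 (STO M3): stack=[empty] mem=[10,0,0,17]
After op 5 (push 4): stack=[4] mem=[10,0,0,17]
After op 6 (push 1): stack=[4,1] mem=[10,0,0,17]
After op 7 (-): stack=[3] mem=[10,0,0,17]
After op 8 (dup): stack=[3,3] mem=[10,0,0,17]
After op 9 (*): stack=[9] mem=[10,0,0,17]
After op 10 (pop): stack=[empty] mem=[10,0,0,17]
After op 11 (RCL M3): stack=[17] mem=[10,0,0,17]
After op 12 (dup): stack=[17,17] mem=[10,0,0,17]
After op 13 (-): stack=[0] mem=[10,0,0,17]
After op 14 (pop): stack=[empty] mem=[10,0,0,17]
After op 15 (push 18): stack=[18] mem=[10,0,0,17]
After op 16 (RCL M3): stack=[18,17] mem=[10,0,0,17]

Answer: [18, 17]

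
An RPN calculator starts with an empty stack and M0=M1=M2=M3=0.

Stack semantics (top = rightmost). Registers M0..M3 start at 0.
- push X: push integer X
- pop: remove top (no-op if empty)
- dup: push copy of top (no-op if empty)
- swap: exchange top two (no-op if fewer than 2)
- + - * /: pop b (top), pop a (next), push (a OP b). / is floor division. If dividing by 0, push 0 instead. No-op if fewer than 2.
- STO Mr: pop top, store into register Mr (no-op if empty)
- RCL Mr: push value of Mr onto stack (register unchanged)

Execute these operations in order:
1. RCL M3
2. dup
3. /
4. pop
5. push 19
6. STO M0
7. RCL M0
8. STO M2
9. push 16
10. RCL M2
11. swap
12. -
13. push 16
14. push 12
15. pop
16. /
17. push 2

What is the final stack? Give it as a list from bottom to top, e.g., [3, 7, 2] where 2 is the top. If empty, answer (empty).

After op 1 (RCL M3): stack=[0] mem=[0,0,0,0]
After op 2 (dup): stack=[0,0] mem=[0,0,0,0]
After op 3 (/): stack=[0] mem=[0,0,0,0]
After op 4 (pop): stack=[empty] mem=[0,0,0,0]
After op 5 (push 19): stack=[19] mem=[0,0,0,0]
After op 6 (STO M0): stack=[empty] mem=[19,0,0,0]
After op 7 (RCL M0): stack=[19] mem=[19,0,0,0]
After op 8 (STO M2): stack=[empty] mem=[19,0,19,0]
After op 9 (push 16): stack=[16] mem=[19,0,19,0]
After op 10 (RCL M2): stack=[16,19] mem=[19,0,19,0]
After op 11 (swap): stack=[19,16] mem=[19,0,19,0]
After op 12 (-): stack=[3] mem=[19,0,19,0]
After op 13 (push 16): stack=[3,16] mem=[19,0,19,0]
After op 14 (push 12): stack=[3,16,12] mem=[19,0,19,0]
After op 15 (pop): stack=[3,16] mem=[19,0,19,0]
After op 16 (/): stack=[0] mem=[19,0,19,0]
After op 17 (push 2): stack=[0,2] mem=[19,0,19,0]

Answer: [0, 2]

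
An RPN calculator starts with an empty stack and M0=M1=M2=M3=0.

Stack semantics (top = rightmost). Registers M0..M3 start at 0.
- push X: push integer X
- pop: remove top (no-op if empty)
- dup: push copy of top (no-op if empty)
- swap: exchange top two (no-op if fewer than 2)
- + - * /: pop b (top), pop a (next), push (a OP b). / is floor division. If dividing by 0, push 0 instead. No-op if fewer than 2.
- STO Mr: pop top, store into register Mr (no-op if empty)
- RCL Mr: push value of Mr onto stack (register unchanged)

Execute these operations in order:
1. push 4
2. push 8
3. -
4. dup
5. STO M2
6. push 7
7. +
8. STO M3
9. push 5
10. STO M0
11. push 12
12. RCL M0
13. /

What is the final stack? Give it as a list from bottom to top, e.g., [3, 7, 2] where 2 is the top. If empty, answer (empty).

Answer: [2]

Derivation:
After op 1 (push 4): stack=[4] mem=[0,0,0,0]
After op 2 (push 8): stack=[4,8] mem=[0,0,0,0]
After op 3 (-): stack=[-4] mem=[0,0,0,0]
After op 4 (dup): stack=[-4,-4] mem=[0,0,0,0]
After op 5 (STO M2): stack=[-4] mem=[0,0,-4,0]
After op 6 (push 7): stack=[-4,7] mem=[0,0,-4,0]
After op 7 (+): stack=[3] mem=[0,0,-4,0]
After op 8 (STO M3): stack=[empty] mem=[0,0,-4,3]
After op 9 (push 5): stack=[5] mem=[0,0,-4,3]
After op 10 (STO M0): stack=[empty] mem=[5,0,-4,3]
After op 11 (push 12): stack=[12] mem=[5,0,-4,3]
After op 12 (RCL M0): stack=[12,5] mem=[5,0,-4,3]
After op 13 (/): stack=[2] mem=[5,0,-4,3]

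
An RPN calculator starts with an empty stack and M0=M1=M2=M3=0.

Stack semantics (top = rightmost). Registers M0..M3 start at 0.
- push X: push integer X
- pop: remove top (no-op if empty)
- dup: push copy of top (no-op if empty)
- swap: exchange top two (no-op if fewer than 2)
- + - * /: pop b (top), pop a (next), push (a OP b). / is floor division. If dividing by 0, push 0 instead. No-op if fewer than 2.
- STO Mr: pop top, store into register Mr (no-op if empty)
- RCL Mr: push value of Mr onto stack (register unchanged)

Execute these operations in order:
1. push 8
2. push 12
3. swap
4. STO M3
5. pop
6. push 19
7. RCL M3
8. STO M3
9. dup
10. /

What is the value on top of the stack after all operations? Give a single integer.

After op 1 (push 8): stack=[8] mem=[0,0,0,0]
After op 2 (push 12): stack=[8,12] mem=[0,0,0,0]
After op 3 (swap): stack=[12,8] mem=[0,0,0,0]
After op 4 (STO M3): stack=[12] mem=[0,0,0,8]
After op 5 (pop): stack=[empty] mem=[0,0,0,8]
After op 6 (push 19): stack=[19] mem=[0,0,0,8]
After op 7 (RCL M3): stack=[19,8] mem=[0,0,0,8]
After op 8 (STO M3): stack=[19] mem=[0,0,0,8]
After op 9 (dup): stack=[19,19] mem=[0,0,0,8]
After op 10 (/): stack=[1] mem=[0,0,0,8]

Answer: 1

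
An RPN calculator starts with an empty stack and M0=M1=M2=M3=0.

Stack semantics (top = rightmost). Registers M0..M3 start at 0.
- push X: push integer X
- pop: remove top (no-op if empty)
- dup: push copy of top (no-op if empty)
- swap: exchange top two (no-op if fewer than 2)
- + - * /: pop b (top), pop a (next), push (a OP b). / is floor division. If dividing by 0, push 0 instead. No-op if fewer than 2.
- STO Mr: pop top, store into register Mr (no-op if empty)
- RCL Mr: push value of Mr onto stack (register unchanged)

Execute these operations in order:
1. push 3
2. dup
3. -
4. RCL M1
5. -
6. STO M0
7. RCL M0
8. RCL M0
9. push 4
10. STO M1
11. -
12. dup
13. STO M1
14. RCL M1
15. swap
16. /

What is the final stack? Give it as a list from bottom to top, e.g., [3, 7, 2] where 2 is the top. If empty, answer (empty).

Answer: [0]

Derivation:
After op 1 (push 3): stack=[3] mem=[0,0,0,0]
After op 2 (dup): stack=[3,3] mem=[0,0,0,0]
After op 3 (-): stack=[0] mem=[0,0,0,0]
After op 4 (RCL M1): stack=[0,0] mem=[0,0,0,0]
After op 5 (-): stack=[0] mem=[0,0,0,0]
After op 6 (STO M0): stack=[empty] mem=[0,0,0,0]
After op 7 (RCL M0): stack=[0] mem=[0,0,0,0]
After op 8 (RCL M0): stack=[0,0] mem=[0,0,0,0]
After op 9 (push 4): stack=[0,0,4] mem=[0,0,0,0]
After op 10 (STO M1): stack=[0,0] mem=[0,4,0,0]
After op 11 (-): stack=[0] mem=[0,4,0,0]
After op 12 (dup): stack=[0,0] mem=[0,4,0,0]
After op 13 (STO M1): stack=[0] mem=[0,0,0,0]
After op 14 (RCL M1): stack=[0,0] mem=[0,0,0,0]
After op 15 (swap): stack=[0,0] mem=[0,0,0,0]
After op 16 (/): stack=[0] mem=[0,0,0,0]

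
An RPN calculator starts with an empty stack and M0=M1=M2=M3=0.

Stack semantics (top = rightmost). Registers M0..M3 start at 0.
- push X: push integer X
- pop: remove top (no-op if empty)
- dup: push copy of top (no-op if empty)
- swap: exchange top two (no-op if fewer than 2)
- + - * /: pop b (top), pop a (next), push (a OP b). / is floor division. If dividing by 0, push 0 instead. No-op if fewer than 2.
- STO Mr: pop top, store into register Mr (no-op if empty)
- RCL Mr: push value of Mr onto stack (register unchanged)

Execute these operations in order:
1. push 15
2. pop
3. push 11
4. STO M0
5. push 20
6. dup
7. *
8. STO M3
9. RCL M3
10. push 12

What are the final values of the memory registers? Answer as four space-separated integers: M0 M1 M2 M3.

After op 1 (push 15): stack=[15] mem=[0,0,0,0]
After op 2 (pop): stack=[empty] mem=[0,0,0,0]
After op 3 (push 11): stack=[11] mem=[0,0,0,0]
After op 4 (STO M0): stack=[empty] mem=[11,0,0,0]
After op 5 (push 20): stack=[20] mem=[11,0,0,0]
After op 6 (dup): stack=[20,20] mem=[11,0,0,0]
After op 7 (*): stack=[400] mem=[11,0,0,0]
After op 8 (STO M3): stack=[empty] mem=[11,0,0,400]
After op 9 (RCL M3): stack=[400] mem=[11,0,0,400]
After op 10 (push 12): stack=[400,12] mem=[11,0,0,400]

Answer: 11 0 0 400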